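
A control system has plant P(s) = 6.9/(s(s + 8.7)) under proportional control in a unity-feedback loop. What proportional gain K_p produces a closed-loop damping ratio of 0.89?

Closed-loop characteristic equation: s² + 8.7s + K_p·6.9 = 0.
So ω_n = √(6.9K_p) and 2ζω_n = 8.7, giving ζ = 8.7/(2√(6.9K_p)).
Setting ζ = 0.89: √(6.9K_p) = 8.7/(2·0.89) = 4.888, so K_p = 23.89/6.9 = 3.46.

K_p = 3.46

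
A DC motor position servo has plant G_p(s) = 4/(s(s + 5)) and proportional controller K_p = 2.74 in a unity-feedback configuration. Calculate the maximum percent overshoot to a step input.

From 1 + K_pG_p(s) = 0: s² + 5s + 10.96 = 0 ⇒ ω_n = 3.311, ζ = 0.7552.
%OS = 100·exp(−πζ/√(1−ζ²)) = 100·exp(−π·0.7552/√0.4297) = 2.68%.

2.68%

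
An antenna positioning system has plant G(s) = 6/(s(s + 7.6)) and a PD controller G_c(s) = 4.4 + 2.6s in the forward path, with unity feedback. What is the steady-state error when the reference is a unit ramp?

The loop has one pole at the origin (type 1). Velocity error constant K_v = lim_{s→0} s·G_c(s)G(s) = 4.4·6/7.6 = 3.474.
Steady-state error to a unit ramp: e_ss = 1/K_v = 0.288.

0.288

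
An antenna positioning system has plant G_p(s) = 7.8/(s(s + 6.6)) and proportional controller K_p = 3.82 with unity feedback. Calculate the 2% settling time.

T_s ≈ 1.21 s

Closed-loop characteristic equation: s² + 6.6s + 29.8 = 0, so ω_n = 5.459 rad/s and ζ = 6.6/(2·5.459) = 0.6046.
2% settling time T_s ≈ 4/(ζω_n) = 4/3.3 = 1.21 s.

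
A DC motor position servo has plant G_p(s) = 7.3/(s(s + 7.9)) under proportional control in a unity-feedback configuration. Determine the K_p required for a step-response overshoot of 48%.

K_p = 41.3

From %OS = 100·exp(−πζ/√(1−ζ²)) = 48%, ζ = −ln(0.48)/√(π²+ln²(0.48)) = 0.2275.
Characteristic equation s² + 7.9s + 7.3K_p = 0 gives ζ = 7.9/(2√(7.3K_p)).
Setting ζ = 0.2275: √(7.3K_p) = 7.9/(2·0.2275) = 17.36, so K_p = 301.5/7.3 = 41.3.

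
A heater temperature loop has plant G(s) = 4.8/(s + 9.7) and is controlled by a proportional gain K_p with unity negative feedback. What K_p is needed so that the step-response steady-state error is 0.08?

K_p = 23.2

The loop is type 0, so e_ss(step) = 1/(1 + K_pos) with K_pos = K_p·G(0).
G(0) = 0.4948. Require 1/(1 + K_p·0.4948) = 0.08, so 1 + 0.4948·K_p = 12.5.
K_p = (12.5 − 1)/0.4948 = 23.2.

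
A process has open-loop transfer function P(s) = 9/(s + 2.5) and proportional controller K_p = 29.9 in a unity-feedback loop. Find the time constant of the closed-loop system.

τ = 0.00368 s

Closed-loop transfer function: T(s) = K_p·P(s)/(1 + K_p·P(s)) = 269.1/(s + 2.5 + 269.1) = 269.1/(s + 271.6).
Time constant τ = 1/271.6 = 0.00368 s.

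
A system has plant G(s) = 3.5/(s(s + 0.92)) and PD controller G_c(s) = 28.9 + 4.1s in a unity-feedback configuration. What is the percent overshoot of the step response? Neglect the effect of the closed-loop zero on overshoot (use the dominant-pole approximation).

Forward path: (28.9 + 4.1s)·3.5/(s(s+0.92)). The closed-loop characteristic equation is s² + (0.92 + 3.5·4.1)s + 3.5·28.9 = 0.
That is s² + 15.27s + 101.1 = 0, so ω_n = 10.06 rad/s and ζ = 15.27/(2·10.06) = 0.7591.
%OS = 100·exp(−πζ/√(1−ζ²)) = 2.56%.

2.56%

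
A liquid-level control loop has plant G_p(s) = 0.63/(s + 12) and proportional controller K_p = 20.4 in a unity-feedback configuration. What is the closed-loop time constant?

τ = 0.0402 s

Closed-loop transfer function: T(s) = K_p·G_p(s)/(1 + K_p·G_p(s)) = 12.85/(s + 12 + 12.85) = 12.85/(s + 24.85).
Time constant τ = 1/24.85 = 0.0402 s.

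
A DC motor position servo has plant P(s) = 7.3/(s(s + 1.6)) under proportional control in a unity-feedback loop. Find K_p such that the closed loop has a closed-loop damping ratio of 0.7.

Closed-loop characteristic equation: s² + 1.6s + K_p·7.3 = 0.
So ω_n = √(7.3K_p) and 2ζω_n = 1.6, giving ζ = 1.6/(2√(7.3K_p)).
Setting ζ = 0.7: √(7.3K_p) = 1.6/(2·0.7) = 1.143, so K_p = 1.306/7.3 = 0.179.

K_p = 0.179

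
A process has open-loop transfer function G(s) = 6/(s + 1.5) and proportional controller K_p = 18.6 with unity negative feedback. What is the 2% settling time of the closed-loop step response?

Closed-loop transfer function: T(s) = K_p·G(s)/(1 + K_p·G(s)) = 111.6/(s + 1.5 + 111.6) = 111.6/(s + 113.1).
Time constant τ = 1/113.1 = 0.008842 s, so the 2% settling time is about 4τ = 0.0354 s.

T_s ≈ 0.0354 s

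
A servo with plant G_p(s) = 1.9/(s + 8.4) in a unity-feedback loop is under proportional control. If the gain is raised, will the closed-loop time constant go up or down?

decrease

Closed-loop pole is at s = −(8.4+K_p·1.9); larger K_p moves it further left, so τ = 1/(8.4+K_p·1.9) decreases.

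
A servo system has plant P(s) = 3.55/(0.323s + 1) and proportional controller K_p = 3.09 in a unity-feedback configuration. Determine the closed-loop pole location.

s = -37.06

Closed loop: T(s) = K_p·P/(1+K_p·P) = 10.97/(0.323s + 1 + 10.97), with pole at s = −(1 + 10.97)/0.323 = −37.06.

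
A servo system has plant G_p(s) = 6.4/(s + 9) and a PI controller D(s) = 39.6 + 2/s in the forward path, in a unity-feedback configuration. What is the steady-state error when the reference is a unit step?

0

The open loop D(s)G_p(s) has a pole at the origin (type 1), so the static position error constant is infinite and e_ss = 1/(1+∞) = 0.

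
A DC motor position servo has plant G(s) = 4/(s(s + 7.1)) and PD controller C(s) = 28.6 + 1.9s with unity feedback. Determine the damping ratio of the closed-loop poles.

Forward path: (28.6 + 1.9s)·4/(s(s+7.1)). The closed-loop characteristic equation is s² + (7.1 + 4·1.9)s + 4·28.6 = 0.
That is s² + 14.7s + 114.4 = 0, so ω_n = 10.7 rad/s and ζ = 14.7/(2·10.7) = 0.6872.

ζ = 0.687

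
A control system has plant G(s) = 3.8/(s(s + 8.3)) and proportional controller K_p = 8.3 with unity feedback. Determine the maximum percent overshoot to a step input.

Closed-loop characteristic equation: s² + 8.3s + 31.54 = 0, so ω_n = 5.616 rad/s and ζ = 8.3/(2·5.616) = 0.739.
%OS = 100·exp(−πζ/√(1−ζ²)) = 100·exp(−π·0.739/√0.4539) = 3.19%.

3.19%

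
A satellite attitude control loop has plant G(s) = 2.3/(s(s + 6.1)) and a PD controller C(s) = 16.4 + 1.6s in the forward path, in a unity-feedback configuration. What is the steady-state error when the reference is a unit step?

0

The open loop C(s)G(s) has a pole at the origin (type 1), so the static position error constant is infinite and e_ss = 1/(1+∞) = 0.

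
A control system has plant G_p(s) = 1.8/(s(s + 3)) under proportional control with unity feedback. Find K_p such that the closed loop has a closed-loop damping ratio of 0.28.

K_p = 15.9

Closed-loop characteristic equation: s² + 3s + K_p·1.8 = 0.
So ω_n = √(1.8K_p) and 2ζω_n = 3, giving ζ = 3/(2√(1.8K_p)).
Setting ζ = 0.28: √(1.8K_p) = 3/(2·0.28) = 5.357, so K_p = 28.7/1.8 = 15.9.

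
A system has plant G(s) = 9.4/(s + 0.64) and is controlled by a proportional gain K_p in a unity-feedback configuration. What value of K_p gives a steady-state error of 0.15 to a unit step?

K_p = 0.386

The loop is type 0, so e_ss(step) = 1/(1 + K_pos) with K_pos = K_p·G(0).
G(0) = 14.69. Require 1/(1 + K_p·14.69) = 0.15, so 1 + 14.69·K_p = 6.667.
K_p = (6.667 − 1)/14.69 = 0.386.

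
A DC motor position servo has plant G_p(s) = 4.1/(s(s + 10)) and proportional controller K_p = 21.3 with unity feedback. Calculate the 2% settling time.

T_s ≈ 0.8 s

The closed-loop denominator s² + 10s + 87.33 gives ω_n = √87.33 = 9.345 and ζ = 10/(2ω_n) = 0.535.
2% settling time T_s ≈ 4/(ζω_n) = 4/5 = 0.8 s.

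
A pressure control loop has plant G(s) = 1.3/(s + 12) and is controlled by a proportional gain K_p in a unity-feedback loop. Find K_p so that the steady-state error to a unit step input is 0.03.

K_p = 298

For a type-0 loop with proportional control, e_ss = 1/(1 + K_p·G(0)).
G(0) = 0.1083. Require 1/(1 + K_p·0.1083) = 0.03, so 1 + 0.1083·K_p = 33.33.
K_p = (33.33 − 1)/0.1083 = 298.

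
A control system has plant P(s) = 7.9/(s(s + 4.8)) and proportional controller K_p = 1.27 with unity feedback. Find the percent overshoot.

2.61%

The closed-loop denominator s² + 4.8s + 10.03 gives ω_n = √10.03 = 3.167 and ζ = 4.8/(2ω_n) = 0.7577.
%OS = 100·exp(−πζ/√(1−ζ²)) = 100·exp(−π·0.7577/√0.4259) = 2.61%.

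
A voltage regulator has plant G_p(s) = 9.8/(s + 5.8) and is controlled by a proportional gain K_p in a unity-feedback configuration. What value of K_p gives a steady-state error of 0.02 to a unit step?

K_p = 29

The loop is type 0, so e_ss(step) = 1/(1 + K_pos) with K_pos = K_p·G_p(0).
G_p(0) = 1.69. Require 1/(1 + K_p·1.69) = 0.02, so 1 + 1.69·K_p = 50.
K_p = (50 − 1)/1.69 = 29.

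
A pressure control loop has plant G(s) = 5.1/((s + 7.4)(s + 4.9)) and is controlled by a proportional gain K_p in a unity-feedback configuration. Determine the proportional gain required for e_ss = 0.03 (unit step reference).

K_p = 230

For a type-0 loop with proportional control, e_ss = 1/(1 + K_p·G(0)).
G(0) = 0.1407. Require 1/(1 + K_p·0.1407) = 0.03, so 1 + 0.1407·K_p = 33.33.
K_p = (33.33 − 1)/0.1407 = 230.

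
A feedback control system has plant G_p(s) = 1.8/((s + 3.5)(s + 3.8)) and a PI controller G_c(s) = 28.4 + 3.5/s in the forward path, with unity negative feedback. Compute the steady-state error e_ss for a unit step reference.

The open loop G_c(s)G_p(s) has a pole at the origin (type 1), so the static position error constant is infinite and e_ss = 1/(1+∞) = 0.

0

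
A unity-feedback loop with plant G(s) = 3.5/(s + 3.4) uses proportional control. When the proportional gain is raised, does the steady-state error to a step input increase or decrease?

e_ss = 1/(1 + K_p·G(0)); a larger K_p raises the denominator, so e_ss decreases.

decrease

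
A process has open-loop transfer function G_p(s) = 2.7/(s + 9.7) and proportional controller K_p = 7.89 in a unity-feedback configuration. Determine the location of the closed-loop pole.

s = -31

Closed-loop transfer function: T(s) = K_p·G_p(s)/(1 + K_p·G_p(s)) = 21.3/(s + 9.7 + 21.3) = 21.3/(s + 31).
The closed-loop pole is at s = −31.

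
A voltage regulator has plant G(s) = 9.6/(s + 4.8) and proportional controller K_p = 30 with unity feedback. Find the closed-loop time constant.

τ = 0.00342 s

Closed-loop transfer function: T(s) = K_p·G(s)/(1 + K_p·G(s)) = 288/(s + 4.8 + 288) = 288/(s + 292.8).
Time constant τ = 1/292.8 = 0.00342 s.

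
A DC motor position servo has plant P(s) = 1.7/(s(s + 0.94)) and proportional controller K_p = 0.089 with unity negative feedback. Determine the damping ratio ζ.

ζ = 1.21

1 + K_p·P(s) = 0 gives s² + 0.94s + 0.1513 = 0.
Matching s² + 2ζω_n s + ω_n²: ω_n = √0.1513 = 0.389 rad/s and 2ζω_n = 0.94, so ζ = 0.94/(2·0.389) = 1.21.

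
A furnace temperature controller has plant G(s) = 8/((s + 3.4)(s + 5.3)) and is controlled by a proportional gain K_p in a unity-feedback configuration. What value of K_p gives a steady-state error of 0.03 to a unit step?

K_p = 72.8

The loop is type 0, so e_ss(step) = 1/(1 + K_pos) with K_pos = K_p·G(0).
G(0) = 0.444. Require 1/(1 + K_p·0.444) = 0.03, so 1 + 0.444·K_p = 33.33.
K_p = (33.33 − 1)/0.444 = 72.8.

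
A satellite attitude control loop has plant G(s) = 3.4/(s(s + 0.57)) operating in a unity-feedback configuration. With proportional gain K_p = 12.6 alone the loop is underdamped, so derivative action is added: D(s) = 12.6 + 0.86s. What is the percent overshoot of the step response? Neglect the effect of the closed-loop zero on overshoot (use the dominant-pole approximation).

Forward path: (12.6 + 0.86s)·3.4/(s(s+0.57)). The closed-loop characteristic equation is s² + (0.57 + 3.4·0.86)s + 3.4·12.6 = 0.
That is s² + 3.494s + 42.84 = 0, so ω_n = 6.545 rad/s and ζ = 3.494/(2·6.545) = 0.2669.
%OS = 100·exp(−πζ/√(1−ζ²)) = 41.9%.

41.9%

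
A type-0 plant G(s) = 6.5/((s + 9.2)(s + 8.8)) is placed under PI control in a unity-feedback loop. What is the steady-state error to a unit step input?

The PI controller's integrator makes the forward path type 1, so e_ss to a step is zero.

0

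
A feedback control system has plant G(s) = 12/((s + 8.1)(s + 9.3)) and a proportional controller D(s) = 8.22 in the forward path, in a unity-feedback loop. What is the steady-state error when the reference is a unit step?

The loop is type 0. Static position error constant K_pos = D(0)·G(0) = 8.22·0.1593 = 1.309.
Steady-state error to a unit step: e_ss = 1/(1+K_pos) = 1/2.309 = 0.433.

0.433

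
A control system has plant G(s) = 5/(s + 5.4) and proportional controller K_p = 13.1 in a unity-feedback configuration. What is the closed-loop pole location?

Closed-loop transfer function: T(s) = K_p·G(s)/(1 + K_p·G(s)) = 65.5/(s + 5.4 + 65.5) = 65.5/(s + 70.9).
The closed-loop pole is at s = −70.9.

s = -70.9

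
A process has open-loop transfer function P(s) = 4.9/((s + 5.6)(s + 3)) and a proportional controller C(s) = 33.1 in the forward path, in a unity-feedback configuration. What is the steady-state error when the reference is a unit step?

The loop is type 0. Static position error constant K_pos = C(0)·P(0) = 33.1·0.2917 = 9.654.
Steady-state error to a unit step: e_ss = 1/(1+K_pos) = 1/10.65 = 0.0939.

0.0939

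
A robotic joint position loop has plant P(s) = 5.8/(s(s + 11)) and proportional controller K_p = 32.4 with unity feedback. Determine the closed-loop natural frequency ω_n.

With unity feedback the closed-loop characteristic equation is s² + 11s + 32.4·5.8 = s² + 11s + 187.9 = 0.
Matching s² + 2ζω_n s + ω_n²: ω_n = √187.9 = 13.71 rad/s and 2ζω_n = 11, so ζ = 11/(2·13.71) = 0.401.

ω_n = 13.7 rad/s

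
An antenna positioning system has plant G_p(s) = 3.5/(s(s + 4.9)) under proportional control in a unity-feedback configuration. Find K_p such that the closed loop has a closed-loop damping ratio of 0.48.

Closed-loop characteristic equation: s² + 4.9s + K_p·3.5 = 0.
So ω_n = √(3.5K_p) and 2ζω_n = 4.9, giving ζ = 4.9/(2√(3.5K_p)).
Setting ζ = 0.48: √(3.5K_p) = 4.9/(2·0.48) = 5.104, so K_p = 26.05/3.5 = 7.44.

K_p = 7.44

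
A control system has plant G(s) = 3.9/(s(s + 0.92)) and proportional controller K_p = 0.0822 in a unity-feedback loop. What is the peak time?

T_p = 9.52 s

From 1 + K_pG(s) = 0: s² + 0.92s + 0.3206 = 0 ⇒ ω_n = 0.5662, ζ = 0.8124.
Damped frequency ω_d = ω_n√(1−ζ²) = 0.3301 rad/s, so peak time T_p = π/ω_d = 9.52 s.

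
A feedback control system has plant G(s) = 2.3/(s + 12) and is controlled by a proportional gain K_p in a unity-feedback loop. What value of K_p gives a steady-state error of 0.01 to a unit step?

The loop is type 0, so e_ss(step) = 1/(1 + K_pos) with K_pos = K_p·G(0).
G(0) = 0.1917. Require 1/(1 + K_p·0.1917) = 0.01, so 1 + 0.1917·K_p = 100.
K_p = (100 − 1)/0.1917 = 517.

K_p = 517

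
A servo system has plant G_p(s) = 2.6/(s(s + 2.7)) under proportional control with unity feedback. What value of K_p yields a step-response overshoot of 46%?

K_p = 12.2

From %OS = 100·exp(−πζ/√(1−ζ²)) = 46%, ζ = −ln(0.46)/√(π²+ln²(0.46)) = 0.24.
Characteristic equation s² + 2.7s + 2.6K_p = 0 gives ζ = 2.7/(2√(2.6K_p)).
Setting ζ = 0.24: √(2.6K_p) = 2.7/(2·0.24) = 5.626, so K_p = 31.65/2.6 = 12.2.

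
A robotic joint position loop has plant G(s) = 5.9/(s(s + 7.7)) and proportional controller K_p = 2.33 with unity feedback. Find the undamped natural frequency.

1 + K_p·G(s) = 0 gives s² + 7.7s + 13.75 = 0.
So ω_n² = 13.75 ⇒ ω_n = 3.708 rad/s, and ζ = 7.7/(2ω_n) = 1.04.

ω_n = 3.71 rad/s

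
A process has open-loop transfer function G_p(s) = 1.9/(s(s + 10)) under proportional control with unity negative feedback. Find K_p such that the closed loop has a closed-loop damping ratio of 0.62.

K_p = 34.2

Closed-loop characteristic equation: s² + 10s + K_p·1.9 = 0.
So ω_n = √(1.9K_p) and 2ζω_n = 10, giving ζ = 10/(2√(1.9K_p)).
Setting ζ = 0.62: √(1.9K_p) = 10/(2·0.62) = 8.065, so K_p = 65.04/1.9 = 34.2.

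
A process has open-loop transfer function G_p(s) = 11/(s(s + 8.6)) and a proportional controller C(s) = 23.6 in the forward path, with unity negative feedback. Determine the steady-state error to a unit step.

The open loop C(s)G_p(s) has a pole at the origin (type 1), so the static position error constant is infinite and e_ss = 1/(1+∞) = 0.

0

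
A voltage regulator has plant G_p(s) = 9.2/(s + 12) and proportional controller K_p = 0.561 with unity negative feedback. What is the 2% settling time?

Closed-loop transfer function: T(s) = K_p·G_p(s)/(1 + K_p·G_p(s)) = 5.161/(s + 12 + 5.161) = 5.161/(s + 17.16).
Time constant τ = 1/17.16 = 0.05827 s, so the 2% settling time is about 4τ = 0.233 s.

T_s ≈ 0.233 s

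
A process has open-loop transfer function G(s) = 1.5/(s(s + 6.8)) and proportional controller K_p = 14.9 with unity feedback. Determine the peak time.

T_p = 0.956 s

From 1 + K_pG(s) = 0: s² + 6.8s + 22.35 = 0 ⇒ ω_n = 4.728, ζ = 0.7192.
Damped frequency ω_d = ω_n√(1−ζ²) = 3.285 rad/s, so peak time T_p = π/ω_d = 0.956 s.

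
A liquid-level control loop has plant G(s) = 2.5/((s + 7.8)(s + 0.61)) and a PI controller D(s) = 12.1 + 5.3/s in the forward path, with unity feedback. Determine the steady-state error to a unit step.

0

The open loop D(s)G(s) has a pole at the origin (type 1), so the static position error constant is infinite and e_ss = 1/(1+∞) = 0.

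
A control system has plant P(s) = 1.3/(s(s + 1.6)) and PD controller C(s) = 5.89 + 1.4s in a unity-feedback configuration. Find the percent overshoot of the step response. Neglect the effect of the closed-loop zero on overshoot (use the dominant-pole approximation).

Forward path: (5.89 + 1.4s)·1.3/(s(s+1.6)). The closed-loop characteristic equation is s² + (1.6 + 1.3·1.4)s + 1.3·5.89 = 0.
That is s² + 3.42s + 7.657 = 0, so ω_n = 2.767 rad/s and ζ = 3.42/(2·2.767) = 0.618.
%OS = 100·exp(−πζ/√(1−ζ²)) = 8.46%.

8.46%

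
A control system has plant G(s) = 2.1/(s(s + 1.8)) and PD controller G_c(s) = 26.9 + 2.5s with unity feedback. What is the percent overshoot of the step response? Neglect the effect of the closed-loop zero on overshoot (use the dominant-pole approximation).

18.9%

Forward path: (26.9 + 2.5s)·2.1/(s(s+1.8)). The closed-loop characteristic equation is s² + (1.8 + 2.1·2.5)s + 2.1·26.9 = 0.
That is s² + 7.05s + 56.49 = 0, so ω_n = 7.516 rad/s and ζ = 7.05/(2·7.516) = 0.469.
%OS = 100·exp(−πζ/√(1−ζ²)) = 18.9%.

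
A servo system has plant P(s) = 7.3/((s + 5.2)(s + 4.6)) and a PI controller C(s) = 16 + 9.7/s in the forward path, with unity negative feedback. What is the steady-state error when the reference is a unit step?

The open loop C(s)P(s) has a pole at the origin (type 1), so the static position error constant is infinite and e_ss = 1/(1+∞) = 0.

0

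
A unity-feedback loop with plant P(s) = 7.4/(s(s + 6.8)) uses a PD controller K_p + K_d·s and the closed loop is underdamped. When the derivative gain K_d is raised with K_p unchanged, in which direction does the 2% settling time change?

Characteristic equation s² + (6.8 + 7.4K_d)s + 7.4K_p = 0: raising K_d increases ζω_n = (6.8+7.4K_d)/2 while the loop stays underdamped, so T_s ≈ 4/(ζω_n) decreases.

decrease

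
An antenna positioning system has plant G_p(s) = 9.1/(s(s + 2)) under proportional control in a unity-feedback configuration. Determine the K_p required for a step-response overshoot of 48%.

From %OS = 100·exp(−πζ/√(1−ζ²)) = 48%, ζ = −ln(0.48)/√(π²+ln²(0.48)) = 0.2275.
Characteristic equation s² + 2s + 9.1K_p = 0 gives ζ = 2/(2√(9.1K_p)).
Setting ζ = 0.2275: √(9.1K_p) = 2/(2·0.2275) = 4.396, so K_p = 19.32/9.1 = 2.12.

K_p = 2.12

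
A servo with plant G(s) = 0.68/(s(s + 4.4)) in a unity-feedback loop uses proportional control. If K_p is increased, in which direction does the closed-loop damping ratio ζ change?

decrease

ζ = 4.4/(2√(0.68K_p)); increasing K_p raises the denominator, so ζ falls.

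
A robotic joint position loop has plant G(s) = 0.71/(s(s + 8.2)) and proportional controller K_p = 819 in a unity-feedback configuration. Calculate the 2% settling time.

From 1 + K_pG(s) = 0: s² + 8.2s + 581.5 = 0 ⇒ ω_n = 24.11, ζ = 0.17.
2% settling time T_s ≈ 4/(ζω_n) = 4/4.1 = 0.976 s.

T_s ≈ 0.976 s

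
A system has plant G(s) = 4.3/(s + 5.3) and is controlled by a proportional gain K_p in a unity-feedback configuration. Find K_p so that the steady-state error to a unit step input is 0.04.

The loop is type 0, so e_ss(step) = 1/(1 + K_pos) with K_pos = K_p·G(0).
G(0) = 0.8113. Require 1/(1 + K_p·0.8113) = 0.04, so 1 + 0.8113·K_p = 25.
K_p = (25 − 1)/0.8113 = 29.6.

K_p = 29.6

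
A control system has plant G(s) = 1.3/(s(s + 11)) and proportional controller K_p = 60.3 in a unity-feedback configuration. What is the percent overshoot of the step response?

8.29%

The closed-loop denominator s² + 11s + 78.39 gives ω_n = √78.39 = 8.854 and ζ = 11/(2ω_n) = 0.6212.
%OS = 100·exp(−πζ/√(1−ζ²)) = 100·exp(−π·0.6212/√0.6141) = 8.29%.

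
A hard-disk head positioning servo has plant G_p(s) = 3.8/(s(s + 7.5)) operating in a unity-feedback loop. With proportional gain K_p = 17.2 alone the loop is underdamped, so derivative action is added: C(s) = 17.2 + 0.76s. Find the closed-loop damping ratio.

ζ = 0.642

Forward path: (17.2 + 0.76s)·3.8/(s(s+7.5)). The closed-loop characteristic equation is s² + (7.5 + 3.8·0.76)s + 3.8·17.2 = 0.
That is s² + 10.39s + 65.36 = 0, so ω_n = 8.085 rad/s and ζ = 10.39/(2·8.085) = 0.6425.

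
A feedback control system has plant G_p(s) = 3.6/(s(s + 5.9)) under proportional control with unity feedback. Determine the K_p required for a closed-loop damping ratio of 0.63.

Closed-loop characteristic equation: s² + 5.9s + K_p·3.6 = 0.
So ω_n = √(3.6K_p) and 2ζω_n = 5.9, giving ζ = 5.9/(2√(3.6K_p)).
Setting ζ = 0.63: √(3.6K_p) = 5.9/(2·0.63) = 4.683, so K_p = 21.93/3.6 = 6.09.

K_p = 6.09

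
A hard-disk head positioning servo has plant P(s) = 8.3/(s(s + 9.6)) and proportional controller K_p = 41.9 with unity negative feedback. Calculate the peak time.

T_p = 0.174 s

From 1 + K_pP(s) = 0: s² + 9.6s + 347.8 = 0 ⇒ ω_n = 18.65, ζ = 0.2574.
Damped frequency ω_d = ω_n√(1−ζ²) = 18.02 rad/s, so peak time T_p = π/ω_d = 0.174 s.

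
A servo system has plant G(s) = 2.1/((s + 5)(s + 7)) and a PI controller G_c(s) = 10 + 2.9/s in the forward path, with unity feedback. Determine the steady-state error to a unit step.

The open loop G_c(s)G(s) has a pole at the origin (type 1), so the static position error constant is infinite and e_ss = 1/(1+∞) = 0.

0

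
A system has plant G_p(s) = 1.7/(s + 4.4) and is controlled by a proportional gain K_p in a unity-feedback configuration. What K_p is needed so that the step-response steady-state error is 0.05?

The loop is type 0, so e_ss(step) = 1/(1 + K_pos) with K_pos = K_p·G_p(0).
G_p(0) = 0.3864. Require 1/(1 + K_p·0.3864) = 0.05, so 1 + 0.3864·K_p = 20.
K_p = (20 − 1)/0.3864 = 49.2.

K_p = 49.2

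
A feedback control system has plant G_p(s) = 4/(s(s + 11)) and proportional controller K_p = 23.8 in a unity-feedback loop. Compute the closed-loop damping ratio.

1 + K_p·G_p(s) = 0 gives s² + 11s + 95.2 = 0.
Matching s² + 2ζω_n s + ω_n²: ω_n = √95.2 = 9.757 rad/s and 2ζω_n = 11, so ζ = 11/(2·9.757) = 0.564.

ζ = 0.564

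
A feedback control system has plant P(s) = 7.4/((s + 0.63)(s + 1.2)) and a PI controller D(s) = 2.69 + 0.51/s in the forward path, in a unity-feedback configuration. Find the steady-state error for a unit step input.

0

The open loop D(s)P(s) has a pole at the origin (type 1), so the static position error constant is infinite and e_ss = 1/(1+∞) = 0.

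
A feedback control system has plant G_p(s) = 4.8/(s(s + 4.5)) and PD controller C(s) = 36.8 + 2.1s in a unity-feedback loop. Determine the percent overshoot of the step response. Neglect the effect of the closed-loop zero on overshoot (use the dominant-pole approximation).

12.7%

Forward path: (36.8 + 2.1s)·4.8/(s(s+4.5)). The closed-loop characteristic equation is s² + (4.5 + 4.8·2.1)s + 4.8·36.8 = 0.
That is s² + 14.58s + 176.6 = 0, so ω_n = 13.29 rad/s and ζ = 14.58/(2·13.29) = 0.5485.
%OS = 100·exp(−πζ/√(1−ζ²)) = 12.7%.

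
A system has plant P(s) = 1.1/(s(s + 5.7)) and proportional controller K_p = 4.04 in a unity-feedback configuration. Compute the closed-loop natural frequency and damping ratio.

The closed-loop denominator is s(s+5.7) + 4.04·1.1 = s² + 5.7s + 4.444.
So ω_n² = 4.444 ⇒ ω_n = 2.108 rad/s, and ζ = 5.7/(2ω_n) = 1.35.

ω_n = 2.11 rad/s, ζ = 1.35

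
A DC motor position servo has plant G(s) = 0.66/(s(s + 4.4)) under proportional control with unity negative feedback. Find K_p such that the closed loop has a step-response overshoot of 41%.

K_p = 98.4

From %OS = 100·exp(−πζ/√(1−ζ²)) = 41%, ζ = −ln(0.41)/√(π²+ln²(0.41)) = 0.273.
Characteristic equation s² + 4.4s + 0.66K_p = 0 gives ζ = 4.4/(2√(0.66K_p)).
Setting ζ = 0.273: √(0.66K_p) = 4.4/(2·0.273) = 8.058, so K_p = 64.93/0.66 = 98.4.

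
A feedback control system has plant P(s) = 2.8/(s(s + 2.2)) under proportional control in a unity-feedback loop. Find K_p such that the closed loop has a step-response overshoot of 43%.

K_p = 6.42

From %OS = 100·exp(−πζ/√(1−ζ²)) = 43%, ζ = −ln(0.43)/√(π²+ln²(0.43)) = 0.2594.
Characteristic equation s² + 2.2s + 2.8K_p = 0 gives ζ = 2.2/(2√(2.8K_p)).
Setting ζ = 0.2594: √(2.8K_p) = 2.2/(2·0.2594) = 4.24, so K_p = 17.98/2.8 = 6.42.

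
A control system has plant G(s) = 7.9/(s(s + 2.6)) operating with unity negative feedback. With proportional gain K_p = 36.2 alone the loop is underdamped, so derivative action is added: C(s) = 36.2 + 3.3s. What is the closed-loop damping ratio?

ζ = 0.848

Forward path: (36.2 + 3.3s)·7.9/(s(s+2.6)). The closed-loop characteristic equation is s² + (2.6 + 7.9·3.3)s + 7.9·36.2 = 0.
That is s² + 28.67s + 286 = 0, so ω_n = 16.91 rad/s and ζ = 28.67/(2·16.91) = 0.8477.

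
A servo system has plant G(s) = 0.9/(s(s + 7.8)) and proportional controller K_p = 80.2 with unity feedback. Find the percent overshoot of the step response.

19.7%

The closed-loop denominator s² + 7.8s + 72.18 gives ω_n = √72.18 = 8.496 and ζ = 7.8/(2ω_n) = 0.459.
%OS = 100·exp(−πζ/√(1−ζ²)) = 100·exp(−π·0.459/√0.7893) = 19.7%.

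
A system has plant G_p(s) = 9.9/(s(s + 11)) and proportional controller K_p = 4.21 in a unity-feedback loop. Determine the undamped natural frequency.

The closed-loop denominator is s(s+11) + 4.21·9.9 = s² + 11s + 41.68.
So ω_n² = 41.68 ⇒ ω_n = 6.456 rad/s, and ζ = 11/(2ω_n) = 0.852.

ω_n = 6.46 rad/s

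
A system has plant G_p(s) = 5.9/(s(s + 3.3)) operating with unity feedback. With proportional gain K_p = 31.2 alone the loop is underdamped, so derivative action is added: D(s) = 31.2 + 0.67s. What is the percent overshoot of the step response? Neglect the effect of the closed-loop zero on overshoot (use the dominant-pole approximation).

Forward path: (31.2 + 0.67s)·5.9/(s(s+3.3)). The closed-loop characteristic equation is s² + (3.3 + 5.9·0.67)s + 5.9·31.2 = 0.
That is s² + 7.253s + 184.1 = 0, so ω_n = 13.57 rad/s and ζ = 7.253/(2·13.57) = 0.2673.
%OS = 100·exp(−πζ/√(1−ζ²)) = 41.8%.

41.8%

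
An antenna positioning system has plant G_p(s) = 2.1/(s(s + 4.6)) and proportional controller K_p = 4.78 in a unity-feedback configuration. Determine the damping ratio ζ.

ζ = 0.726

1 + K_p·G_p(s) = 0 gives s² + 4.6s + 10.04 = 0.
So ω_n² = 10.04 ⇒ ω_n = 3.168 rad/s, and ζ = 4.6/(2ω_n) = 0.726.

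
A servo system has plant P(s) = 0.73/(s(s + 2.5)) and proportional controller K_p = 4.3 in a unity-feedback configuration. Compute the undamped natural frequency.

The closed-loop denominator is s(s+2.5) + 4.3·0.73 = s² + 2.5s + 3.139.
Matching s² + 2ζω_n s + ω_n²: ω_n = √3.139 = 1.772 rad/s and 2ζω_n = 2.5, so ζ = 2.5/(2·1.772) = 0.706.

ω_n = 1.77 rad/s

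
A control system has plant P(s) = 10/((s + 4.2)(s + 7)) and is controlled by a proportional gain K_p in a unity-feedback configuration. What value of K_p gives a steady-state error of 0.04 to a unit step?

K_p = 70.6

The loop is type 0, so e_ss(step) = 1/(1 + K_pos) with K_pos = K_p·P(0).
P(0) = 0.3401. Require 1/(1 + K_p·0.3401) = 0.04, so 1 + 0.3401·K_p = 25.
K_p = (25 − 1)/0.3401 = 70.6.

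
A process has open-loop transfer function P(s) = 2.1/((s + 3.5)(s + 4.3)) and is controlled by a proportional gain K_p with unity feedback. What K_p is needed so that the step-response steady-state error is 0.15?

K_p = 40.6

The loop is type 0, so e_ss(step) = 1/(1 + K_pos) with K_pos = K_p·P(0).
P(0) = 0.1395. Require 1/(1 + K_p·0.1395) = 0.15, so 1 + 0.1395·K_p = 6.667.
K_p = (6.667 − 1)/0.1395 = 40.6.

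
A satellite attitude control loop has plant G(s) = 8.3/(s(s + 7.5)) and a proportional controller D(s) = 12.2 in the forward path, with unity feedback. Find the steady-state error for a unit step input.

0

The open loop D(s)G(s) has a pole at the origin (type 1), so the static position error constant is infinite and e_ss = 1/(1+∞) = 0.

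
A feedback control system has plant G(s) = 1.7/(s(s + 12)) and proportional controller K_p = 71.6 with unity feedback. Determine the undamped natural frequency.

1 + K_p·G(s) = 0 gives s² + 12s + 121.7 = 0.
So ω_n² = 121.7 ⇒ ω_n = 11.03 rad/s, and ζ = 12/(2ω_n) = 0.544.

ω_n = 11 rad/s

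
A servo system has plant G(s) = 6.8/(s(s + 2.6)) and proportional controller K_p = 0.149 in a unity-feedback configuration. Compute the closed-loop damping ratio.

ζ = 1.29

1 + K_p·G(s) = 0 gives s² + 2.6s + 1.013 = 0.
So ω_n² = 1.013 ⇒ ω_n = 1.007 rad/s, and ζ = 2.6/(2ω_n) = 1.29.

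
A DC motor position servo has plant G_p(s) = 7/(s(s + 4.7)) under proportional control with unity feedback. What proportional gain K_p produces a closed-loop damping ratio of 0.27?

Closed-loop characteristic equation: s² + 4.7s + K_p·7 = 0.
So ω_n = √(7K_p) and 2ζω_n = 4.7, giving ζ = 4.7/(2√(7K_p)).
Setting ζ = 0.27: √(7K_p) = 4.7/(2·0.27) = 8.704, so K_p = 75.75/7 = 10.8.

K_p = 10.8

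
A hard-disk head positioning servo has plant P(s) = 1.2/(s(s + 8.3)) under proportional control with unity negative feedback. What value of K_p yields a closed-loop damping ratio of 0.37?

Closed-loop characteristic equation: s² + 8.3s + K_p·1.2 = 0.
So ω_n = √(1.2K_p) and 2ζω_n = 8.3, giving ζ = 8.3/(2√(1.2K_p)).
Setting ζ = 0.37: √(1.2K_p) = 8.3/(2·0.37) = 11.22, so K_p = 125.8/1.2 = 105.

K_p = 105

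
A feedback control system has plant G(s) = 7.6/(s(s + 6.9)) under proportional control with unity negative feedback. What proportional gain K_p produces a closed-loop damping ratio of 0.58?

K_p = 4.66

Closed-loop characteristic equation: s² + 6.9s + K_p·7.6 = 0.
So ω_n = √(7.6K_p) and 2ζω_n = 6.9, giving ζ = 6.9/(2√(7.6K_p)).
Setting ζ = 0.58: √(7.6K_p) = 6.9/(2·0.58) = 5.948, so K_p = 35.38/7.6 = 4.66.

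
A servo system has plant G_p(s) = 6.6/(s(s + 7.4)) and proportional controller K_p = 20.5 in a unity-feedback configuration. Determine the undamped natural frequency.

ω_n = 11.6 rad/s

With unity feedback the closed-loop characteristic equation is s² + 7.4s + 20.5·6.6 = s² + 7.4s + 135.3 = 0.
So ω_n² = 135.3 ⇒ ω_n = 11.63 rad/s, and ζ = 7.4/(2ω_n) = 0.318.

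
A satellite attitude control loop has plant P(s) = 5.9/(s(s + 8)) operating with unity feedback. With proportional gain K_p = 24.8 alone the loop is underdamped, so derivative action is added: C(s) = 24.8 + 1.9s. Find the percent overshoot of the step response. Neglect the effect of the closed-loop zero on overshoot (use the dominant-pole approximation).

Forward path: (24.8 + 1.9s)·5.9/(s(s+8)). The closed-loop characteristic equation is s² + (8 + 5.9·1.9)s + 5.9·24.8 = 0.
That is s² + 19.21s + 146.3 = 0, so ω_n = 12.1 rad/s and ζ = 19.21/(2·12.1) = 0.794.
%OS = 100·exp(−πζ/√(1−ζ²)) = 1.65%.

1.65%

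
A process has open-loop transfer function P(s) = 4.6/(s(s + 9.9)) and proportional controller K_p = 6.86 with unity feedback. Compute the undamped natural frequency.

ω_n = 5.62 rad/s

The closed-loop denominator is s(s+9.9) + 6.86·4.6 = s² + 9.9s + 31.56.
Matching s² + 2ζω_n s + ω_n²: ω_n = √31.56 = 5.617 rad/s and 2ζω_n = 9.9, so ζ = 9.9/(2·5.617) = 0.881.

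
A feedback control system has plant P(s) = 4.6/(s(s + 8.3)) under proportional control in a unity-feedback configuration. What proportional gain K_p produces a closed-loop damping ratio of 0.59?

Closed-loop characteristic equation: s² + 8.3s + K_p·4.6 = 0.
So ω_n = √(4.6K_p) and 2ζω_n = 8.3, giving ζ = 8.3/(2√(4.6K_p)).
Setting ζ = 0.59: √(4.6K_p) = 8.3/(2·0.59) = 7.034, so K_p = 49.48/4.6 = 10.8.

K_p = 10.8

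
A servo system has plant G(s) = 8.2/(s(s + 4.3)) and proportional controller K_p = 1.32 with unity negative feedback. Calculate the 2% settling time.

Closed-loop characteristic equation: s² + 4.3s + 10.82 = 0, so ω_n = 3.29 rad/s and ζ = 4.3/(2·3.29) = 0.6535.
2% settling time T_s ≈ 4/(ζω_n) = 4/2.15 = 1.86 s.

T_s ≈ 1.86 s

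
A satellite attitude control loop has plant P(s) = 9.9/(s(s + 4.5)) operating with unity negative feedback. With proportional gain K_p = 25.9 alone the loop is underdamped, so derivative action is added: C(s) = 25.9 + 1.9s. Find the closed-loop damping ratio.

Forward path: (25.9 + 1.9s)·9.9/(s(s+4.5)). The closed-loop characteristic equation is s² + (4.5 + 9.9·1.9)s + 9.9·25.9 = 0.
That is s² + 23.31s + 256.4 = 0, so ω_n = 16.01 rad/s and ζ = 23.31/(2·16.01) = 0.7279.

ζ = 0.728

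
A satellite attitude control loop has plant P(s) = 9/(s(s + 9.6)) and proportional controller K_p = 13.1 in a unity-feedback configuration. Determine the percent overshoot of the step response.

The closed-loop denominator s² + 9.6s + 117.9 gives ω_n = √117.9 = 10.86 and ζ = 9.6/(2ω_n) = 0.4421.
%OS = 100·exp(−πζ/√(1−ζ²)) = 100·exp(−π·0.4421/√0.8046) = 21.3%.

21.3%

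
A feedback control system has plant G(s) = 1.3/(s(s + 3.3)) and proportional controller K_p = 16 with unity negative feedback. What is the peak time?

From 1 + K_pG(s) = 0: s² + 3.3s + 20.8 = 0 ⇒ ω_n = 4.561, ζ = 0.3618.
Damped frequency ω_d = ω_n√(1−ζ²) = 4.252 rad/s, so peak time T_p = π/ω_d = 0.739 s.

T_p = 0.739 s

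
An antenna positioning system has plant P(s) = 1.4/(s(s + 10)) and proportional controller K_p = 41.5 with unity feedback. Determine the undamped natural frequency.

The closed-loop denominator is s(s+10) + 41.5·1.4 = s² + 10s + 58.1.
So ω_n² = 58.1 ⇒ ω_n = 7.622 rad/s, and ζ = 10/(2ω_n) = 0.656.

ω_n = 7.62 rad/s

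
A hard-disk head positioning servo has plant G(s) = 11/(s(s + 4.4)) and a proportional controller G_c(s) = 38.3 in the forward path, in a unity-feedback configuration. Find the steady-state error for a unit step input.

The open loop G_c(s)G(s) has a pole at the origin (type 1), so the static position error constant is infinite and e_ss = 1/(1+∞) = 0.

0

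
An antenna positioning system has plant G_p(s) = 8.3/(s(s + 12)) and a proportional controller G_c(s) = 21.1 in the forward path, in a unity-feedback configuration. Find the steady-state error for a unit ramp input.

0.0685

The loop has one pole at the origin (type 1). Velocity error constant K_v = lim_{s→0} s·G_c(s)G_p(s) = 21.1·8.3/12 = 14.59.
Steady-state error to a unit ramp: e_ss = 1/K_v = 0.0685.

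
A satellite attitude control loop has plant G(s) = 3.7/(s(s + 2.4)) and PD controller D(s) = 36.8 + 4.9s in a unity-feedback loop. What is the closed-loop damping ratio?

ζ = 0.88

Forward path: (36.8 + 4.9s)·3.7/(s(s+2.4)). The closed-loop characteristic equation is s² + (2.4 + 3.7·4.9)s + 3.7·36.8 = 0.
That is s² + 20.53s + 136.2 = 0, so ω_n = 11.67 rad/s and ζ = 20.53/(2·11.67) = 0.8797.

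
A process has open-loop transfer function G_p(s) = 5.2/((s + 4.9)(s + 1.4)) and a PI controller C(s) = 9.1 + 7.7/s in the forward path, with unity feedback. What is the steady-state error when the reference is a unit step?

The open loop C(s)G_p(s) has a pole at the origin (type 1), so the static position error constant is infinite and e_ss = 1/(1+∞) = 0.

0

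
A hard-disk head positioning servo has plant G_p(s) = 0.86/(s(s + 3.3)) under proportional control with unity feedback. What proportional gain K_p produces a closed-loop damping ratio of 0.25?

K_p = 50.7

Closed-loop characteristic equation: s² + 3.3s + K_p·0.86 = 0.
So ω_n = √(0.86K_p) and 2ζω_n = 3.3, giving ζ = 3.3/(2√(0.86K_p)).
Setting ζ = 0.25: √(0.86K_p) = 3.3/(2·0.25) = 6.6, so K_p = 43.56/0.86 = 50.7.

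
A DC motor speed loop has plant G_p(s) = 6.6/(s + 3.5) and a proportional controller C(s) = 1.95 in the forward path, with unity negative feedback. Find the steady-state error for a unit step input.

0.214

The loop is type 0. Static position error constant K_pos = C(0)·G_p(0) = 1.95·1.886 = 3.677.
Steady-state error to a unit step: e_ss = 1/(1+K_pos) = 1/4.677 = 0.214.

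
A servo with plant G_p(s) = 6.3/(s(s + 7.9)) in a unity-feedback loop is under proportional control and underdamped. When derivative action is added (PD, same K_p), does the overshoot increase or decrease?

The derivative term adds K·K_d to the s-coefficient of the characteristic equation, raising 2ζω_n while ω_n is unchanged; ζ increases, so overshoot decreases.

decrease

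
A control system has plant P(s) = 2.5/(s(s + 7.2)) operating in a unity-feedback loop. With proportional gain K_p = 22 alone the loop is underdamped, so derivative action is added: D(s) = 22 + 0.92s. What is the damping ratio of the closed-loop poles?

ζ = 0.64

Forward path: (22 + 0.92s)·2.5/(s(s+7.2)). The closed-loop characteristic equation is s² + (7.2 + 2.5·0.92)s + 2.5·22 = 0.
That is s² + 9.5s + 55 = 0, so ω_n = 7.416 rad/s and ζ = 9.5/(2·7.416) = 0.6405.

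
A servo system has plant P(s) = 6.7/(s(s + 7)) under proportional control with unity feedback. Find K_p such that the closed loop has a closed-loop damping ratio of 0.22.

K_p = 37.8

Closed-loop characteristic equation: s² + 7s + K_p·6.7 = 0.
So ω_n = √(6.7K_p) and 2ζω_n = 7, giving ζ = 7/(2√(6.7K_p)).
Setting ζ = 0.22: √(6.7K_p) = 7/(2·0.22) = 15.91, so K_p = 253.1/6.7 = 37.8.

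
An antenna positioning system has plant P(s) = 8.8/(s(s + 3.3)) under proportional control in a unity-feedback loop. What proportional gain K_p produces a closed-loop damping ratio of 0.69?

K_p = 0.65

Closed-loop characteristic equation: s² + 3.3s + K_p·8.8 = 0.
So ω_n = √(8.8K_p) and 2ζω_n = 3.3, giving ζ = 3.3/(2√(8.8K_p)).
Setting ζ = 0.69: √(8.8K_p) = 3.3/(2·0.69) = 2.391, so K_p = 5.718/8.8 = 0.65.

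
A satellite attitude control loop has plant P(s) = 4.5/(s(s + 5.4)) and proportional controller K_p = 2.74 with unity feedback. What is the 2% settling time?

The closed-loop denominator s² + 5.4s + 12.33 gives ω_n = √12.33 = 3.511 and ζ = 5.4/(2ω_n) = 0.7689.
2% settling time T_s ≈ 4/(ζω_n) = 4/2.7 = 1.48 s.

T_s ≈ 1.48 s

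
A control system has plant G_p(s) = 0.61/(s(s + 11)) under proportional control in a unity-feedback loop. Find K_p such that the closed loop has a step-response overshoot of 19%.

From %OS = 100·exp(−πζ/√(1−ζ²)) = 19%, ζ = −ln(0.19)/√(π²+ln²(0.19)) = 0.4673.
Characteristic equation s² + 11s + 0.61K_p = 0 gives ζ = 11/(2√(0.61K_p)).
Setting ζ = 0.4673: √(0.61K_p) = 11/(2·0.4673) = 11.77, so K_p = 138.5/0.61 = 227.

K_p = 227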